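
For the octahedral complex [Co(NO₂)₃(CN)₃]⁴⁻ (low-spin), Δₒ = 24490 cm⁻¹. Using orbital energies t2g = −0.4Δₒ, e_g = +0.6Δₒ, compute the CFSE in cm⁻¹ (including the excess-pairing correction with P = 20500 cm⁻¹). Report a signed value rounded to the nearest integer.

Ligand charges: 3×(-1) from NO₂⁻ and 3×(-1) from CN⁻ sum to -6; with overall charge -4, Co is +2.
Group 9 minus oxidation state +2 gives a d⁷ configuration for Co²⁺.
The d⁷ electrons fill as t2g^6 e_g^1.
CFSE(orbital) = 6×(-0.4Δₒ) + 1×(0.6Δₒ) = -1.8Δₒ; with Δₒ = 24490 cm⁻¹ that is -44082 cm⁻¹.
Pairing penalty: 3 pairs vs 2 in the high-spin reference → 1 extra × P = 20500 cm⁻¹.
Net CFSE = -44082 + 20500 = -23582 cm⁻¹.

-23582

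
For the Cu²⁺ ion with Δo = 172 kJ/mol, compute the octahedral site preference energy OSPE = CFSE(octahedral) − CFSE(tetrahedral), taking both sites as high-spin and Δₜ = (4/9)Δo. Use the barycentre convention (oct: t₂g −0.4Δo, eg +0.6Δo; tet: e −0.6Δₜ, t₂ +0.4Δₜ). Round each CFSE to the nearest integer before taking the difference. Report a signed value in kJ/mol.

Cu sits in group 11; removing 2 electrons leaves Cu²⁺ with 11 − 2 = 9 d electrons.
In an octahedral site d⁹ (HS) is t2g^6 e_g^3, giving CFSE(oct) = -0.6Δo = -103 kJ/mol.
Tetrahedral e^4 t2^5 gives -0.4Δₜ = -0.4 × (4/9) × 172 = -31 kJ/mol.
OSPE = -103 − (-31) = -72 kJ/mol.

-72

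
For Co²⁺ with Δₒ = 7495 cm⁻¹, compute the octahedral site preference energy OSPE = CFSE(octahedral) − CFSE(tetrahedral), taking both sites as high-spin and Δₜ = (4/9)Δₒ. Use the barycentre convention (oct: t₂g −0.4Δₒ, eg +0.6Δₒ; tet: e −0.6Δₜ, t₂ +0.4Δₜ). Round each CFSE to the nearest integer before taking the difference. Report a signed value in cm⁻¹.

Group 9 minus oxidation state +2 gives a d⁷ configuration for Co²⁺.
In an octahedral site d⁷ (HS) is t2g^5 e_g^2, giving CFSE(oct) = -0.8Δₒ = -5996 cm⁻¹.
In a tetrahedral site the filling is e^4 t2^3: CFSE(tet) = -1.2Δₜ = -1.2 × (4/9)(7495) = -3997 cm⁻¹.
Subtracting, OSPE = -5996 − (-3997) = -1999 cm⁻¹.

-1999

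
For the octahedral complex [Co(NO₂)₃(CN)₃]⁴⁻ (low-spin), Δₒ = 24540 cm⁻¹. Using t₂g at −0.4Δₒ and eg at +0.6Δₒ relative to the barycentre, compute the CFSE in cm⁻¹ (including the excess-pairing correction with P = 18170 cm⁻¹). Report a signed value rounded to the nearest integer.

-26002

Ligand charges: 3×(-1) from NO₂⁻ and 3×(-1) from CN⁻ sum to -6; with overall charge -4, Co is +2.
Co is in group 9, so Co²⁺ is d⁷ (9 − 2 = 7).
Electron filling gives t₂g⁶ eg¹.
Orbital CFSE = 6(-0.4) + 1(0.6) = -1.8Δₒ = -1.8 × 24540 = -44172 cm⁻¹.
High-spin d⁷ would be t₂g⁵ eg² with 2 pairs; low-spin has 3, so 1 excess pair costs +1P = +18170 cm⁻¹.
Overall CFSE = -44172 + 18170 = -26002 cm⁻¹.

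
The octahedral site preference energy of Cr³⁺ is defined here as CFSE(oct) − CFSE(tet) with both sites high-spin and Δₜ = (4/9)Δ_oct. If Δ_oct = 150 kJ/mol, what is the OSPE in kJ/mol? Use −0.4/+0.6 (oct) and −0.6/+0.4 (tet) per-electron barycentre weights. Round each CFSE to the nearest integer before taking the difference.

Cr is in group 6, so Cr³⁺ is d³ (6 − 3 = 3).
Octahedral (high-spin): t₂g³ eg⁰, CFSE = 3(−0.4) + 0(+0.6) = -1.2Δ_oct = -1.2 × 150 = -180 kJ/mol.
Tetrahedral e² t₂¹ gives -0.8Δₜ = -0.8 × (4/9) × 150 = -53 kJ/mol.
OSPE = CFSE(oct) − CFSE(tet) = -180 − (-53) = -127 kJ/mol.

-127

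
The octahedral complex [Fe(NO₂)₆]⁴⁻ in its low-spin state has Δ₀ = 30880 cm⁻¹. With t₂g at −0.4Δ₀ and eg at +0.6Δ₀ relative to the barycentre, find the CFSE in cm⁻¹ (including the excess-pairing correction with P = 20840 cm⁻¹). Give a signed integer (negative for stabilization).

Each NO₂⁻ contributes -1; 6 × (-1) = -6. With overall charge -4, Fe is in the +2 oxidation state.
Fe²⁺: group 8, so d-count = 8 − 2 = 6.
Electron filling gives t₂g⁶ eg⁰.
CFSE(orbital) = 6×(-0.4Δ₀) + 0×(0.6Δ₀) = -2.4Δ₀; with Δ₀ = 30880 cm⁻¹ that is -74112 cm⁻¹.
Pairing penalty: 3 pairs vs 1 in the high-spin reference → 2 extra × P = 41680 cm⁻¹.
Overall CFSE = -74112 + 41680 = -32432 cm⁻¹.

-32432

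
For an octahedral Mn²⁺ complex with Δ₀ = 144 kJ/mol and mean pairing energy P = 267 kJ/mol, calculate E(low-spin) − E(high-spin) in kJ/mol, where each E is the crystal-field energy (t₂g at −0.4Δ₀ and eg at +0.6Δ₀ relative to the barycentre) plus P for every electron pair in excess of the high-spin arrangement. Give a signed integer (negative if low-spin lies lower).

246

Mn sits in group 7; removing 2 electrons leaves Mn²⁺ with 7 − 2 = 5 d electrons.
High-spin: t₂g³ eg², CFSE = 0.0Δ₀ = 0 kJ/mol.
For low-spin the configuration is t₂g⁵ eg⁰: orbital energy -2.0 × 144 = -288 kJ/mol, and 2 additional pairs relative to high-spin add 534 kJ/mol, giving 246 kJ/mol.
Thus E(LS) − E(HS) = 246 kJ/mol.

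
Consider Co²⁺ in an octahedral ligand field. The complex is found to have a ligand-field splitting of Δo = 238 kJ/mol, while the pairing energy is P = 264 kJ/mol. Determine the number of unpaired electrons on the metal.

3

Co is in group 9, so Co²⁺ is d⁷ (9 − 2 = 7).
Here Δo < P (238 < 264), so the high-spin state is favoured.
Configuration: t₂g⁵ eg².
Unpaired electrons: 3.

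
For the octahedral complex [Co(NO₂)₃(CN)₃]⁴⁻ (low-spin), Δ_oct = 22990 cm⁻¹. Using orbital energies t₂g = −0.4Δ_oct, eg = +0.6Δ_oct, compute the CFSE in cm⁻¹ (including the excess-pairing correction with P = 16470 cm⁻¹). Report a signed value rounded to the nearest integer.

-24912

Ligand charges: 3×(-1) from NO₂⁻ and 3×(-1) from CN⁻ sum to -6; with overall charge -4, Co is +2.
Co²⁺: group 9, so d-count = 9 − 2 = 7.
Configuration: t₂g⁶ eg¹.
CFSE(orbital) = 6×(-0.4Δ_oct) + 1×(0.6Δ_oct) = -1.8Δ_oct; with Δ_oct = 22990 cm⁻¹ that is -41382 cm⁻¹.
Pairing penalty: 3 pairs vs 2 in the high-spin reference → 1 extra × P = 16470 cm⁻¹.
Net CFSE = -41382 + 16470 = -24912 cm⁻¹.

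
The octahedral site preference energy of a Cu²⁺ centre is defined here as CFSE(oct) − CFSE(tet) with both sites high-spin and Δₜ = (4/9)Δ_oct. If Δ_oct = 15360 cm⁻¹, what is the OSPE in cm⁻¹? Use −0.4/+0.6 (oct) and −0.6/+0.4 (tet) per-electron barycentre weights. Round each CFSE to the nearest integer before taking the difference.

-6485

Cu is in group 11, so Cu²⁺ is d⁹ (11 − 2 = 9).
Octahedral high-spin t2g^6 e_g^3: CFSE = -0.6 × 15360 = -9216 cm⁻¹.
Tetrahedral: e^4 t2^5, CFSE = 4(−0.6) + 5(+0.4) = -0.4Δₜ = -0.4 × (4/9) × 15360 = -2731 cm⁻¹.
Subtracting, OSPE = -9216 − (-2731) = -6485 cm⁻¹.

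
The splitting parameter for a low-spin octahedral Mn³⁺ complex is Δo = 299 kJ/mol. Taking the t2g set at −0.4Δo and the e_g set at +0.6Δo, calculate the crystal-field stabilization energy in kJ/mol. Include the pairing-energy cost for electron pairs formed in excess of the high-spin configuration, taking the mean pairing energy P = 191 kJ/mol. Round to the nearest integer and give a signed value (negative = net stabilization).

-287

Mn sits in group 7; removing 3 electrons leaves Mn³⁺ with 7 − 3 = 4 d electrons.
Configuration: t2g^4 e_g^0.
CFSE(orbital) = 4×(-0.4Δo) + 0×(0.6Δo) = -1.6Δo; with Δo = 299 kJ/mol that is -478 kJ/mol.
High-spin d⁴ would be t2g^3 e_g^1 with 0 pairs; low-spin has 1, so 1 excess pair costs +1P = +191 kJ/mol.
Combining: -478 + 191 = -287 kJ/mol.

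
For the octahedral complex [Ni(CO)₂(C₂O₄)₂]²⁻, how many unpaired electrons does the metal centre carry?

Ligand charges: 2×(+0) from CO and 2×(-2) from C₂O₄²⁻ sum to -4; with overall charge -2, Ni is +2.
Ni sits in group 10; removing 2 electrons leaves Ni²⁺ with 10 − 2 = 8 d electrons.
Configuration: t₂g⁶ eg², giving 2 unpaired electrons.

2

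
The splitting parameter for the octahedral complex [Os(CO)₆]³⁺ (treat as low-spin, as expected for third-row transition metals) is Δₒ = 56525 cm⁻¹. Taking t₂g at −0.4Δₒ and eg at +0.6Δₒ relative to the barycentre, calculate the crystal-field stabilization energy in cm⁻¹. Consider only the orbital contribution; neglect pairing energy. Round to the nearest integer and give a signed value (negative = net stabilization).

-113050

CO is neutral, so the +3 overall charge sits on Os: oxidation state +3.
Os sits in group 8; removing 3 electrons leaves Os³⁺ with 8 − 3 = 5 d electrons.
Electron filling gives t₂g⁵ eg⁰.
The orbital stabilization is -2.0Δₒ = -2.0 × 56525 = -113050 cm⁻¹.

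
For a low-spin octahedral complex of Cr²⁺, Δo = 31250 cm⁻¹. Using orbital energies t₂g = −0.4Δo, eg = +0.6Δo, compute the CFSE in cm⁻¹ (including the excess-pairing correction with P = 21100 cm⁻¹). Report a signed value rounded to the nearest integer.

Cr²⁺: group 6, so d-count = 6 − 2 = 4.
The d⁴ electrons fill as t₂g⁴ eg⁰.
The orbital stabilization is -1.6Δo = -1.6 × 31250 = -50000 cm⁻¹.
Relative to high-spin t₂g³ eg¹ (0 paired), the low-spin configuration has 1 additional pair, contributing +1 × 21100 = +21100 cm⁻¹.
Overall CFSE = -50000 + 21100 = -28900 cm⁻¹.

-28900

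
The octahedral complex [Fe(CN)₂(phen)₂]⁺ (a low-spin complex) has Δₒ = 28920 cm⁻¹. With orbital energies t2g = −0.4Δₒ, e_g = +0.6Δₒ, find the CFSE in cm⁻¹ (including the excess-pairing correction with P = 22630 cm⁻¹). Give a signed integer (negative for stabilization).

-12580

Ligand charges: 2×(-1) from CN⁻ and 2×(+0) from phen sum to -2; with overall charge +1, Fe is +3.
Fe sits in group 8; removing 3 electrons leaves Fe³⁺ with 8 − 3 = 5 d electrons.
Electron filling gives t2g^5 e_g^0.
Orbital CFSE = 5(-0.4) + 0(0.6) = -2.0Δₒ = -2.0 × 28920 = -57840 cm⁻¹.
Pairing penalty: 2 pairs vs 0 in the high-spin reference → 2 extra × P = 45260 cm⁻¹.
Net CFSE = -57840 + 45260 = -12580 cm⁻¹.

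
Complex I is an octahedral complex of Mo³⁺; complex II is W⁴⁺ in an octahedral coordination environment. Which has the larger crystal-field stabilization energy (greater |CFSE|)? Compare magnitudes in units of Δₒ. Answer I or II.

I: Mo³⁺: group 6, so d-count = 6 − 3 = 3; For octahedral d³ the high- and low-spin configurations coincide; t₂g³ eg⁰, CFSE = -1.2Δₒ.
II: Group 6 minus oxidation state +4 gives a d² configuration for W⁴⁺; For octahedral d² the high- and low-spin configurations coincide; t₂g² eg⁰, CFSE = -0.8Δₒ.
So I has the larger |CFSE|.

I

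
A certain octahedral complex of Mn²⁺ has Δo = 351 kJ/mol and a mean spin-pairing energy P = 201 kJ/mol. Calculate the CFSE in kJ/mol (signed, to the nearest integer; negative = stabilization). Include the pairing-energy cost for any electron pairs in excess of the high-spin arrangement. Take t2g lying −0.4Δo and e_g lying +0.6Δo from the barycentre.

Mn is in group 7, so Mn²⁺ is d⁵ (7 − 2 = 5).
Since Δo = 351 kJ/mol > P = 201 kJ/mol, the complex adopts the low-spin configuration.
That gives t2g^5 e_g^0.
Orbital CFSE = -2.0Δo = -2.0 × 351 = -702 kJ/mol.
Excess pairs vs high-spin: 2 − 0 = 2; pairing cost = +402 kJ/mol.
Net CFSE = -702 + 402 = -300 kJ/mol.

-300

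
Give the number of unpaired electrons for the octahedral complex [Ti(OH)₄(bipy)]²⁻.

Ligand charges: 4×(-1) from OH⁻ and 1×(+0) from bipy sum to -4; with overall charge -2, Ti is +2.
Ti sits in group 4; removing 2 electrons leaves Ti²⁺ with 4 − 2 = 2 d electrons.
Configuration: t2g^2 e_g^0, giving 2 unpaired electrons.

2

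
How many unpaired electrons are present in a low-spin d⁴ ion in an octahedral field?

Configuration: t₂g⁴ eg⁰, giving 2 unpaired electrons.

2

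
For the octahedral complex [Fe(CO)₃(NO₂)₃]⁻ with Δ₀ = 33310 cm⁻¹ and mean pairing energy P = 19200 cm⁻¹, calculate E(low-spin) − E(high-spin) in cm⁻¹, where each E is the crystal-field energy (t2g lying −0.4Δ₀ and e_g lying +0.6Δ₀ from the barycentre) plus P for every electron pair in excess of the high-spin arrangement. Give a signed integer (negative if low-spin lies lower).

-28220

Ligand charges: 3×(+0) from CO and 3×(-1) from NO₂⁻ sum to -3; with overall charge -1, Fe is +2.
Fe sits in group 8; removing 2 electrons leaves Fe²⁺ with 8 − 2 = 6 d electrons.
High-spin: t2g^4 e_g^2, CFSE = -0.4Δ₀ = -13324 cm⁻¹.
Low-spin: t2g^6 e_g^0, orbital CFSE = -2.4Δ₀ = -79944 cm⁻¹; plus 2 excess pairs × P = +38400 cm⁻¹; total -41544 cm⁻¹.
Thus E(LS) − E(HS) = -28220 cm⁻¹.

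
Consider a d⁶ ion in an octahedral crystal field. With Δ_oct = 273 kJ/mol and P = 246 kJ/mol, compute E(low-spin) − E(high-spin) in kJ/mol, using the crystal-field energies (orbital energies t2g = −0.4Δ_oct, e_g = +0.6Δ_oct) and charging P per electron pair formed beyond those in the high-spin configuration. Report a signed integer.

High-spin d⁶ fills as t2g^4 e_g^2 with CFSE 4(−0.4) + 2(+0.6) = -0.4Δ_oct = -109 kJ/mol.
For low-spin the configuration is t2g^6 e_g^0: orbital energy -2.4 × 273 = -655 kJ/mol, and 2 additional pairs relative to high-spin add 492 kJ/mol, giving -163 kJ/mol.
Thus E(LS) − E(HS) = -54 kJ/mol.

-54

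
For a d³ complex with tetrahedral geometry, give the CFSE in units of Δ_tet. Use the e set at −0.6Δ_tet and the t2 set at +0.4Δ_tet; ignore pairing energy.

With tetrahedral geometry the complex is necessarily high-spin.
Configuration: e^2 t2^1.
CFSE = 2(-0.6Δ_tet) + 1(0.4Δ_tet) = -1.2Δ_tet + 0.4Δ_tet = -0.8Δ_tet.

-0.8 Δ_tet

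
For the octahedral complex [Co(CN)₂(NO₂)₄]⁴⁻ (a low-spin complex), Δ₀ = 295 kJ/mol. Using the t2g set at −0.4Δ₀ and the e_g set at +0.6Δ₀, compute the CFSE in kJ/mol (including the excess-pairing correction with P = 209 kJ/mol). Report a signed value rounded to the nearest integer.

Ligand charges: 2×(-1) from CN⁻ and 4×(-1) from NO₂⁻ sum to -6; with overall charge -4, Co is +2.
Co sits in group 9; removing 2 electrons leaves Co²⁺ with 9 − 2 = 7 d electrons.
Electron filling gives t2g^6 e_g^1.
CFSE(orbital) = 6×(-0.4Δ₀) + 1×(0.6Δ₀) = -1.8Δ₀; with Δ₀ = 295 kJ/mol that is -531 kJ/mol.
High-spin d⁷ would be t2g^5 e_g^2 with 2 pairs; low-spin has 3, so 1 excess pair costs +1P = +209 kJ/mol.
Overall CFSE = -531 + 209 = -322 kJ/mol.

-322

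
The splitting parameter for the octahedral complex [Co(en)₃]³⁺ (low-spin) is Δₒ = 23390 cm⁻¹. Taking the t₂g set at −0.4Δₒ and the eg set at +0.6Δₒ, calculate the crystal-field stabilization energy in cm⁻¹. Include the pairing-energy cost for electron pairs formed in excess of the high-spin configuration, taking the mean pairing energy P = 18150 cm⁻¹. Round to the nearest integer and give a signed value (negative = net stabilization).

-19836

en is neutral, so the +3 overall charge sits on Co: oxidation state +3.
Co sits in group 9; removing 3 electrons leaves Co³⁺ with 9 − 3 = 6 d electrons.
The d⁶ electrons fill as t₂g⁶ eg⁰.
CFSE(orbital) = 6×(-0.4Δₒ) + 0×(0.6Δₒ) = -2.4Δₒ; with Δₒ = 23390 cm⁻¹ that is -56136 cm⁻¹.
Relative to high-spin t₂g⁴ eg² (1 paired), the low-spin configuration has 2 additional pairs, contributing +2 × 18150 = +36300 cm⁻¹.
Combining: -56136 + 36300 = -19836 cm⁻¹.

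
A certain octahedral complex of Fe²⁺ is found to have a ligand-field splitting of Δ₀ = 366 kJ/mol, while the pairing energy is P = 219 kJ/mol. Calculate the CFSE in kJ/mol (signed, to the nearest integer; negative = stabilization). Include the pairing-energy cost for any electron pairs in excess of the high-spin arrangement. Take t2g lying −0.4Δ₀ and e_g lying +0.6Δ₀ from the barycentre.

-440

Group 8 minus oxidation state +2 gives a d⁶ configuration for Fe²⁺.
With Δ₀ > P the complex is low-spin.
That gives t2g^6 e_g^0.
Orbital CFSE = -2.4Δ₀ = -2.4 × 366 = -878 kJ/mol.
Excess pairs vs high-spin: 3 − 1 = 2; pairing cost = +438 kJ/mol.
Net CFSE = -878 + 438 = -440 kJ/mol.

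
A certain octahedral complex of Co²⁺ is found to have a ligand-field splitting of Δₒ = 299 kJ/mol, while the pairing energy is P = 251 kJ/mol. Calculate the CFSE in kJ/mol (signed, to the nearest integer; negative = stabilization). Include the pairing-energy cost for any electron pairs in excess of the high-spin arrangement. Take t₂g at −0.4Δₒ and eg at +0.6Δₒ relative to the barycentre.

-287

Co²⁺: group 9, so d-count = 9 − 2 = 7.
Here Δₒ > P (299 > 251), so the low-spin state is favoured.
Configuration: t₂g⁶ eg¹.
Orbital CFSE = -1.8Δₒ = -1.8 × 299 = -538 kJ/mol.
Excess pairs vs high-spin: 3 − 2 = 1; pairing cost = +251 kJ/mol.
Net CFSE = -538 + 251 = -287 kJ/mol.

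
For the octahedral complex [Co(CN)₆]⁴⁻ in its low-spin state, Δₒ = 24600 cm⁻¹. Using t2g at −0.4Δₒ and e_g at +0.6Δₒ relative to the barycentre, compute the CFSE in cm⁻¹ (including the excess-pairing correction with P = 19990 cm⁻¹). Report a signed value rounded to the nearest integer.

-24290

Each CN⁻ contributes -1; 6 × (-1) = -6. With overall charge -4, Co is in the +2 oxidation state.
Co sits in group 9; removing 2 electrons leaves Co²⁺ with 9 − 2 = 7 d electrons.
Configuration: t2g^6 e_g^1.
CFSE(orbital) = 6×(-0.4Δₒ) + 1×(0.6Δₒ) = -1.8Δₒ; with Δₒ = 24600 cm⁻¹ that is -44280 cm⁻¹.
Pairing penalty: 3 pairs vs 2 in the high-spin reference → 1 extra × P = 19990 cm⁻¹.
Net CFSE = -44280 + 19990 = -24290 cm⁻¹.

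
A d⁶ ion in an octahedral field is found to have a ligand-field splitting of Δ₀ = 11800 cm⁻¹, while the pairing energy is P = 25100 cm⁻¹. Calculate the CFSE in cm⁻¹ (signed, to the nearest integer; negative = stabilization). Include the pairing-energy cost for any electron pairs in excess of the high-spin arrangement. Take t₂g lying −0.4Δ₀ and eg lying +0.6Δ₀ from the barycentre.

Since Δ₀ = 11800 cm⁻¹ < P = 25100 cm⁻¹, the complex adopts the high-spin configuration.
Configuration: t₂g⁴ eg².
Orbital CFSE = -0.4Δ₀ = -0.4 × 11800 = -4720 cm⁻¹.
High-spin has no excess pairs, so no pairing correction applies.

-4720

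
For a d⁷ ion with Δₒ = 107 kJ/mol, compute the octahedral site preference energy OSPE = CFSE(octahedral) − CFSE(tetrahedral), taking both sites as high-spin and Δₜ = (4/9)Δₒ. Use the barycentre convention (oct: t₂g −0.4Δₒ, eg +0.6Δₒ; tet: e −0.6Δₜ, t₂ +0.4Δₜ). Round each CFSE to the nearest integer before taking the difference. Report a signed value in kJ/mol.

In an octahedral site d⁷ (HS) is t2g^5 e_g^2, giving CFSE(oct) = -0.8Δₒ = -86 kJ/mol.
Tetrahedral: e^4 t2^3, CFSE = 4(−0.6) + 3(+0.4) = -1.2Δₜ = -1.2 × (4/9) × 107 = -57 kJ/mol.
OSPE = -86 − (-57) = -29 kJ/mol.

-29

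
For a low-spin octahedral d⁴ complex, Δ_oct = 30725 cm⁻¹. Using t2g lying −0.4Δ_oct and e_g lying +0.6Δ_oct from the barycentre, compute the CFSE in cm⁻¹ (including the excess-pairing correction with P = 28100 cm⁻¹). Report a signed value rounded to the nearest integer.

-21060

Configuration: t2g^4 e_g^0.
CFSE(orbital) = 4×(-0.4Δ_oct) + 0×(0.6Δ_oct) = -1.6Δ_oct; with Δ_oct = 30725 cm⁻¹ that is -49160 cm⁻¹.
High-spin d⁴ would be t2g^3 e_g^1 with 0 pairs; low-spin has 1, so 1 excess pair costs +1P = +28100 cm⁻¹.
Overall CFSE = -49160 + 28100 = -21060 cm⁻¹.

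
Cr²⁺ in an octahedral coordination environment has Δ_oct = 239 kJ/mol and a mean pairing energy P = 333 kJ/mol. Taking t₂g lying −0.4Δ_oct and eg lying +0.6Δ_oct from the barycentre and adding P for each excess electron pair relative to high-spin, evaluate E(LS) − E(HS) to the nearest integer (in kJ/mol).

Group 6 minus oxidation state +2 gives a d⁴ configuration for Cr²⁺.
High-spin d⁴ fills as t₂g³ eg¹ with CFSE 3(−0.4) + 1(+0.6) = -0.6Δ_oct = -143 kJ/mol.
Low-spin: t₂g⁴ eg⁰, orbital CFSE = -1.6Δ_oct = -382 kJ/mol; plus 1 excess pair × P = +333 kJ/mol; total -49 kJ/mol.
Thus E(LS) − E(HS) = 94 kJ/mol.

94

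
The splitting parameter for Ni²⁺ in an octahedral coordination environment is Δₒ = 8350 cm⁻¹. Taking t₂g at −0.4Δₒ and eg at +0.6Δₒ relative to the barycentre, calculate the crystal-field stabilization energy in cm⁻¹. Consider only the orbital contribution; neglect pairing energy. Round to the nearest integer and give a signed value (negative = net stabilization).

Ni is in group 10, so Ni²⁺ is d⁸ (10 − 2 = 8).
For octahedral d⁸ the high- and low-spin configurations coincide.
Electron filling gives t₂g⁶ eg².
Orbital CFSE = 6(-0.4) + 2(0.6) = -1.2Δₒ = -1.2 × 8350 = -10020 cm⁻¹.

-10020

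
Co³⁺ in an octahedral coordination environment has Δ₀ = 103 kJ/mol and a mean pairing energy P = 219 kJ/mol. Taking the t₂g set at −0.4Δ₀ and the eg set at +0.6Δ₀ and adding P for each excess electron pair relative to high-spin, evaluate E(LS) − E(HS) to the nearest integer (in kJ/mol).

232

Co³⁺: group 9, so d-count = 9 − 3 = 6.
High-spin d⁶ fills as t₂g⁴ eg² with CFSE 4(−0.4) + 2(+0.6) = -0.4Δ₀ = -41 kJ/mol.
Low-spin: t₂g⁶ eg⁰, orbital CFSE = -2.4Δ₀ = -247 kJ/mol; plus 2 excess pairs × P = +438 kJ/mol; total 191 kJ/mol.
E(LS) − E(HS) = 191 − (-41) = 232 kJ/mol.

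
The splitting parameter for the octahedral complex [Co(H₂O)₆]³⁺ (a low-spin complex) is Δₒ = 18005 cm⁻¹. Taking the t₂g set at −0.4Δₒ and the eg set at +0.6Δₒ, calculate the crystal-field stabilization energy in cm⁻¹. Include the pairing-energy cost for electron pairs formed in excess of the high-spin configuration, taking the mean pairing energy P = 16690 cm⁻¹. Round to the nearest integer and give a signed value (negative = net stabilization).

-9832

H₂O is neutral, so the +3 overall charge sits on Co: oxidation state +3.
Co is in group 9, so Co³⁺ is d⁶ (9 − 3 = 6).
Configuration: t₂g⁶ eg⁰.
CFSE(orbital) = 6×(-0.4Δₒ) + 0×(0.6Δₒ) = -2.4Δₒ; with Δₒ = 18005 cm⁻¹ that is -43212 cm⁻¹.
Pairing penalty: 3 pairs vs 1 in the high-spin reference → 2 extra × P = 33380 cm⁻¹.
Combining: -43212 + 33380 = -9832 cm⁻¹.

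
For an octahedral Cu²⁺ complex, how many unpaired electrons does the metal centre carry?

1

Cu sits in group 11; removing 2 electrons leaves Cu²⁺ with 11 − 2 = 9 d electrons.
Configuration: t₂g⁶ eg³, giving 1 unpaired electron.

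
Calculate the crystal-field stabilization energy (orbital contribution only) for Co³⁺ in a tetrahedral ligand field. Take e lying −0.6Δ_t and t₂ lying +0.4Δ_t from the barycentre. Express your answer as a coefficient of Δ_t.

-0.6 Δ_t

Co is in group 9, so Co³⁺ is d⁶ (9 − 3 = 6).
With tetrahedral geometry the complex is necessarily high-spin.
Configuration: e³ t₂³.
CFSE = 3(-0.6Δ_t) + 3(0.4Δ_t) = -1.8Δ_t + 1.2Δ_t = -0.6Δ_t.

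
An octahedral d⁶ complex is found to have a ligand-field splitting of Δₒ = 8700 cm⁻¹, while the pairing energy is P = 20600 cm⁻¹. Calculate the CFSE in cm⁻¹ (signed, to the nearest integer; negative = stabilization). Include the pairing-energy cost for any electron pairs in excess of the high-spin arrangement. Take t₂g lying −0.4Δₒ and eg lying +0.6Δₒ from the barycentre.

-3480

With Δₒ < P the complex is high-spin.
Filling d⁶ accordingly: t₂g⁴ eg².
Orbital CFSE = -0.4Δₒ = -0.4 × 8700 = -3480 cm⁻¹.
High-spin has no excess pairs, so no pairing correction applies.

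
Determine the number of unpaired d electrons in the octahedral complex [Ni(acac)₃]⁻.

2

Each acac⁻ contributes -1; 3 × (-1) = -3. With overall charge -1, Ni is in the +2 oxidation state.
Group 10 minus oxidation state +2 gives a d⁸ configuration for Ni²⁺.
For octahedral d⁸ the high- and low-spin configurations coincide.
Configuration: t₂g⁶ eg², giving 2 unpaired electrons.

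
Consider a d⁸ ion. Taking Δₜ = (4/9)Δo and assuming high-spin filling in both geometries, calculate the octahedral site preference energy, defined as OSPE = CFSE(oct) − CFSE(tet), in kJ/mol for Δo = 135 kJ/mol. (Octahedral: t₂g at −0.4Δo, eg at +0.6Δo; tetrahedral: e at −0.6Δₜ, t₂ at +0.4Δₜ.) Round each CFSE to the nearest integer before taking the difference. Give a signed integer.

-114

Octahedral high-spin t₂g⁶ eg²: CFSE = -1.2 × 135 = -162 kJ/mol.
Tetrahedral e⁴ t₂⁴ gives -0.8Δₜ = -0.8 × (4/9) × 135 = -48 kJ/mol.
Subtracting, OSPE = -162 − (-48) = -114 kJ/mol.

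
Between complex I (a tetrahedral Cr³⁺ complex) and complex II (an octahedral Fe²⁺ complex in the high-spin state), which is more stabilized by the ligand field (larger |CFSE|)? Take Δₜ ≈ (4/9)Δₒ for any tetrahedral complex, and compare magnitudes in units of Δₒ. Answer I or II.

II

I: Cr is in group 6, so Cr³⁺ is d³ (6 − 3 = 3); With tetrahedral geometry the complex is necessarily high-spin; e² t₂¹, CFSE = -0.8Δₜ ≈ -0.36Δₒ.
II: Fe sits in group 8; removing 2 electrons leaves Fe²⁺ with 8 − 2 = 6 d electrons; t₂g⁴ eg², CFSE = -0.4Δₒ.
So II has the larger |CFSE|.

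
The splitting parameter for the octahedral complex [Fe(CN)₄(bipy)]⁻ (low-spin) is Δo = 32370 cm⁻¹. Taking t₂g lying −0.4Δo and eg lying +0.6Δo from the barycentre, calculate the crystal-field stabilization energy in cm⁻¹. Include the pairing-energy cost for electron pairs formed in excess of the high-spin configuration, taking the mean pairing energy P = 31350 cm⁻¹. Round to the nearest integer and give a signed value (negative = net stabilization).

-2040

Ligand charges: 4×(-1) from CN⁻ and 1×(+0) from bipy sum to -4; with overall charge -1, Fe is +3.
Fe is in group 8, so Fe³⁺ is d⁵ (8 − 3 = 5).
Configuration: t₂g⁵ eg⁰.
Orbital CFSE = 5(-0.4) + 0(0.6) = -2.0Δo = -2.0 × 32370 = -64740 cm⁻¹.
Pairing penalty: 2 pairs vs 0 in the high-spin reference → 2 extra × P = 62700 cm⁻¹.
Combining: -64740 + 62700 = -2040 cm⁻¹.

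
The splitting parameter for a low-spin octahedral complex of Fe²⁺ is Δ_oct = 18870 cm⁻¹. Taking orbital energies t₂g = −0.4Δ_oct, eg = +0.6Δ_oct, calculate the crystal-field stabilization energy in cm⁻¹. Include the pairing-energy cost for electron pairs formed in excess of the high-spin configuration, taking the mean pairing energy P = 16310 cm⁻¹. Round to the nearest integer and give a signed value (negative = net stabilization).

-12668

Fe²⁺: group 8, so d-count = 8 − 2 = 6.
The d⁶ electrons fill as t₂g⁶ eg⁰.
The orbital stabilization is -2.4Δ_oct = -2.4 × 18870 = -45288 cm⁻¹.
Pairing penalty: 3 pairs vs 1 in the high-spin reference → 2 extra × P = 32620 cm⁻¹.
Net CFSE = -45288 + 32620 = -12668 cm⁻¹.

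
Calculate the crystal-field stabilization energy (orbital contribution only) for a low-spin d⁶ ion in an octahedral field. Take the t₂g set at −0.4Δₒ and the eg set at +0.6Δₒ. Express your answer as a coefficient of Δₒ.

-2.4 Δₒ

Configuration: t₂g⁶ eg⁰.
CFSE = 6(-0.4Δₒ) + 0(0.6Δₒ) = -2.4Δₒ + 0.0Δₒ = -2.4Δₒ.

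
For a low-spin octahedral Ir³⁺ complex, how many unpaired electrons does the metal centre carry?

0

Group 9 minus oxidation state +3 gives a d⁶ configuration for Ir³⁺.
Configuration: t2g^6 e_g^0, giving 0 unpaired electrons.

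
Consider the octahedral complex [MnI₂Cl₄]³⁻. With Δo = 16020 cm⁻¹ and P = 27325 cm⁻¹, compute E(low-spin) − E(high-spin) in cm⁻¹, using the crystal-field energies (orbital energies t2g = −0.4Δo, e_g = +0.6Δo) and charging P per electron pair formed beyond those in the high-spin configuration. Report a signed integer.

11305

Ligand charges: 2×(-1) from I⁻ and 4×(-1) from Cl⁻ sum to -6; with overall charge -3, Mn is +3.
Mn sits in group 7; removing 3 electrons leaves Mn³⁺ with 7 − 3 = 4 d electrons.
In the high-spin limit (t2g^3 e_g^1) the orbital term is -0.6Δo = -9612 cm⁻¹, with no excess pairing.
Low-spin t2g^4 e_g^0 gives -1.6Δo = -25632 cm⁻¹, but forming 1 extra pair costs 1P = 27325 cm⁻¹, so E(LS) = -25632 + 27325 = 1693 cm⁻¹.
E(LS) − E(HS) = 1693 − (-9612) = 11305 cm⁻¹.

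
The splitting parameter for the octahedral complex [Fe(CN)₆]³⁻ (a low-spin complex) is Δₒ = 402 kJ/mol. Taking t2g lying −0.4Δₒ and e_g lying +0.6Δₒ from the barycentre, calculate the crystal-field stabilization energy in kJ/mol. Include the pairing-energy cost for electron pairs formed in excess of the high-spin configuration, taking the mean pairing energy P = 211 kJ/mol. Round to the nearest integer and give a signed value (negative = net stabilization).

Each CN⁻ contributes -1; 6 × (-1) = -6. With overall charge -3, Fe is in the +3 oxidation state.
Group 8 minus oxidation state +3 gives a d⁵ configuration for Fe³⁺.
Configuration: t2g^5 e_g^0.
CFSE(orbital) = 5×(-0.4Δₒ) + 0×(0.6Δₒ) = -2.0Δₒ; with Δₒ = 402 kJ/mol that is -804 kJ/mol.
Relative to high-spin t2g^3 e_g^2 (0 paired), the low-spin configuration has 2 additional pairs, contributing +2 × 211 = +422 kJ/mol.
Combining: -804 + 422 = -382 kJ/mol.

-382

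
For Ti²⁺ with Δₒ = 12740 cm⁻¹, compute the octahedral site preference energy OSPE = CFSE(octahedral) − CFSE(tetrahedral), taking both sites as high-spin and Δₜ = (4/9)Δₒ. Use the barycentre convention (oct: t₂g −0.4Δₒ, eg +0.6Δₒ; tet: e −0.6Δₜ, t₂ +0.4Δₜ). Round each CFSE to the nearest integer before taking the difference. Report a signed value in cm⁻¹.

-3397

Group 4 minus oxidation state +2 gives a d² configuration for Ti²⁺.
Octahedral (high-spin): t2g^2 e_g^0, CFSE = 2(−0.4) + 0(+0.6) = -0.8Δₒ = -0.8 × 12740 = -10192 cm⁻¹.
In a tetrahedral site the filling is e^2 t2^0: CFSE(tet) = -1.2Δₜ = -1.2 × (4/9)(12740) = -6795 cm⁻¹.
Subtracting, OSPE = -10192 − (-6795) = -3397 cm⁻¹.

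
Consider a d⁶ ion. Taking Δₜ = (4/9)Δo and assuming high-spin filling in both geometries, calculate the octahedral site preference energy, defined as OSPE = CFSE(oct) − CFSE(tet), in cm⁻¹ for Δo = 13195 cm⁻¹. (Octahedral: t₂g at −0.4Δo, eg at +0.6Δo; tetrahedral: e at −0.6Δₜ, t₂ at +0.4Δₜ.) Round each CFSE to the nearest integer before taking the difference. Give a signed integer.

In an octahedral site d⁶ (HS) is t₂g⁴ eg², giving CFSE(oct) = -0.4Δo = -5278 cm⁻¹.
Tetrahedral e³ t₂³ gives -0.6Δₜ = -0.6 × (4/9) × 13195 = -3519 cm⁻¹.
OSPE = CFSE(oct) − CFSE(tet) = -5278 − (-3519) = -1759 cm⁻¹.

-1759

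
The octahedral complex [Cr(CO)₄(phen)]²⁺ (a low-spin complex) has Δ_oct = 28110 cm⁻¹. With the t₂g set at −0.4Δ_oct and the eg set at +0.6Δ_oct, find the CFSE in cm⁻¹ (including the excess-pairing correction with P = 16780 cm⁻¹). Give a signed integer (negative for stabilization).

Ligand charges: 4×(+0) from CO and 1×(+0) from phen sum to +0; with overall charge +2, Cr is +2.
Group 6 minus oxidation state +2 gives a d⁴ configuration for Cr²⁺.
Electron filling gives t₂g⁴ eg⁰.
CFSE(orbital) = 4×(-0.4Δ_oct) + 0×(0.6Δ_oct) = -1.6Δ_oct; with Δ_oct = 28110 cm⁻¹ that is -44976 cm⁻¹.
Relative to high-spin t₂g³ eg¹ (0 paired), the low-spin configuration has 1 additional pair, contributing +1 × 16780 = +16780 cm⁻¹.
Overall CFSE = -44976 + 16780 = -28196 cm⁻¹.

-28196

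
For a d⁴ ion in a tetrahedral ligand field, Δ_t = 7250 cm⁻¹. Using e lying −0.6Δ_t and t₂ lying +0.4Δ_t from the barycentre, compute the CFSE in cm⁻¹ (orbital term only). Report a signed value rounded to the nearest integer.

With tetrahedral geometry the complex is necessarily high-spin.
Electron filling gives e² t₂².
Orbital CFSE = 2(-0.6) + 2(0.4) = -0.4Δ_t = -0.4 × 7250 = -2900 cm⁻¹.

-2900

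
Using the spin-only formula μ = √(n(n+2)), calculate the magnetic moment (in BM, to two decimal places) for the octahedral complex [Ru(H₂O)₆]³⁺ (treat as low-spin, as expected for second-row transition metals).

1.73 BM

H₂O is neutral, so the +3 overall charge sits on Ru: oxidation state +3.
Group 8 minus oxidation state +3 gives a d⁵ configuration for Ru³⁺.
Configuration: t₂g⁵ eg⁰ → 1 unpaired electron.
μ(spin-only) = √[1(1+2)] = √3 ≈ 1.73 BM.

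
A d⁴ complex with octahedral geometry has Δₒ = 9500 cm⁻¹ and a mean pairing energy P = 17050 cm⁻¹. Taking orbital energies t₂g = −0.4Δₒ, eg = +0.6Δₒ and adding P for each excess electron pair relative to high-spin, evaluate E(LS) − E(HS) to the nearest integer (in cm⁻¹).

High-spin d⁴ fills as t₂g³ eg¹ with CFSE 3(−0.4) + 1(+0.6) = -0.6Δₒ = -5700 cm⁻¹.
For low-spin the configuration is t₂g⁴ eg⁰: orbital energy -1.6 × 9500 = -15200 cm⁻¹, and 1 additional pair relative to high-spin adds 17050 cm⁻¹, giving 1850 cm⁻¹.
The difference is 1850 − (-5700) = 7550 cm⁻¹, so high-spin lies lower.

7550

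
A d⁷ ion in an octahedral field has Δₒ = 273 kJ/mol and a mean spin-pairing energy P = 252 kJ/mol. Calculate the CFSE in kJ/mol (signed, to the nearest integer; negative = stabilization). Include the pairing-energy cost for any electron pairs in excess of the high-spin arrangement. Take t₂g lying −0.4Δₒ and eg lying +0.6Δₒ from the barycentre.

-239

Since Δₒ = 273 kJ/mol > P = 252 kJ/mol, the complex adopts the low-spin configuration.
Configuration: t₂g⁶ eg¹.
Orbital CFSE = -1.8Δₒ = -1.8 × 273 = -491 kJ/mol.
Excess pairs vs high-spin: 3 − 2 = 1; pairing cost = +252 kJ/mol.
Net CFSE = -491 + 252 = -239 kJ/mol.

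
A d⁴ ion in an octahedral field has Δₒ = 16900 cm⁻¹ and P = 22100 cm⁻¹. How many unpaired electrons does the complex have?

4

Δₒ < P, so pairing is avoided: the ground state is high-spin.
Filling d⁴ accordingly: t2g^3 e_g^1.
Unpaired electrons: 4.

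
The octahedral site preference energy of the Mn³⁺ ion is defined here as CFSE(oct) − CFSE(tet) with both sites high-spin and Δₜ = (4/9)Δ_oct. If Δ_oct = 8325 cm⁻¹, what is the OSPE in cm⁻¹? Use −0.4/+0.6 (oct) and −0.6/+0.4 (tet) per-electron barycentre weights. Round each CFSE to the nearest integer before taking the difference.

Mn is in group 7, so Mn³⁺ is d⁴ (7 − 3 = 4).
Octahedral (high-spin): t2g^3 e_g^1, CFSE = 3(−0.4) + 1(+0.6) = -0.6Δ_oct = -0.6 × 8325 = -4995 cm⁻¹.
Tetrahedral e^2 t2^2 gives -0.4Δₜ = -0.4 × (4/9) × 8325 = -1480 cm⁻¹.
OSPE = -4995 − (-1480) = -3515 cm⁻¹.

-3515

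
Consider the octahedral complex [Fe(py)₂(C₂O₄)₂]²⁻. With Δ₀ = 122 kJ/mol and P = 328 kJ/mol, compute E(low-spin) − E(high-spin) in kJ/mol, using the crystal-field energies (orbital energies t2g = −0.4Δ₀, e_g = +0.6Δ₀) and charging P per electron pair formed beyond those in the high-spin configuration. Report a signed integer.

Ligand charges: 2×(+0) from py and 2×(-2) from C₂O₄²⁻ sum to -4; with overall charge -2, Fe is +2.
Fe²⁺: group 8, so d-count = 8 − 2 = 6.
High-spin: t2g^4 e_g^2, CFSE = -0.4Δ₀ = -49 kJ/mol.
For low-spin the configuration is t2g^6 e_g^0: orbital energy -2.4 × 122 = -293 kJ/mol, and 2 additional pairs relative to high-spin add 656 kJ/mol, giving 363 kJ/mol.
E(LS) − E(HS) = 363 − (-49) = 412 kJ/mol.

412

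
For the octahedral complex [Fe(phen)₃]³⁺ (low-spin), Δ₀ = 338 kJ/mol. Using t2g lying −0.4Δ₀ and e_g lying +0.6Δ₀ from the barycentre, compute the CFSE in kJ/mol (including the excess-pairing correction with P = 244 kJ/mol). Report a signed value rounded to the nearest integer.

-188

phen is neutral, so the +3 overall charge sits on Fe: oxidation state +3.
Fe is in group 8, so Fe³⁺ is d⁵ (8 − 3 = 5).
Configuration: t2g^5 e_g^0.
CFSE(orbital) = 5×(-0.4Δ₀) + 0×(0.6Δ₀) = -2.0Δ₀; with Δ₀ = 338 kJ/mol that is -676 kJ/mol.
Pairing penalty: 2 pairs vs 0 in the high-spin reference → 2 extra × P = 488 kJ/mol.
Overall CFSE = -676 + 488 = -188 kJ/mol.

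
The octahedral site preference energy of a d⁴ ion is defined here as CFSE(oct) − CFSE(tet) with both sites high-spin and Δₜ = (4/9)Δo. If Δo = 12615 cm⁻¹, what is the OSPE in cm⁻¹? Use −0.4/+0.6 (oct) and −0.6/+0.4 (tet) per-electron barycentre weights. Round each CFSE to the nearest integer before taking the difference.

In an octahedral site d⁴ (HS) is t₂g³ eg¹, giving CFSE(oct) = -0.6Δo = -7569 cm⁻¹.
Tetrahedral e² t₂² gives -0.4Δₜ = -0.4 × (4/9) × 12615 = -2243 cm⁻¹.
OSPE = -7569 − (-2243) = -5326 cm⁻¹.

-5326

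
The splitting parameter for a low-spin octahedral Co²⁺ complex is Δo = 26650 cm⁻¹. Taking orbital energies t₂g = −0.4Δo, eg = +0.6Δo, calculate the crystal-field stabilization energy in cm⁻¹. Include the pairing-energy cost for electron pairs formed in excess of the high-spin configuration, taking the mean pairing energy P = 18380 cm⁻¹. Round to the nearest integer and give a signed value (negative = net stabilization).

Co²⁺: group 9, so d-count = 9 − 2 = 7.
Configuration: t₂g⁶ eg¹.
CFSE(orbital) = 6×(-0.4Δo) + 1×(0.6Δo) = -1.8Δo; with Δo = 26650 cm⁻¹ that is -47970 cm⁻¹.
High-spin d⁷ would be t₂g⁵ eg² with 2 pairs; low-spin has 3, so 1 excess pair costs +1P = +18380 cm⁻¹.
Overall CFSE = -47970 + 18380 = -29590 cm⁻¹.

-29590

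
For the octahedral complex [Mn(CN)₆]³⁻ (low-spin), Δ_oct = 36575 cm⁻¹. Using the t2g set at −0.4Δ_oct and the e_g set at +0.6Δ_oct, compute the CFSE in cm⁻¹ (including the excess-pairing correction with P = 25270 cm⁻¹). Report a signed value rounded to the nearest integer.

Each CN⁻ contributes -1; 6 × (-1) = -6. With overall charge -3, Mn is in the +3 oxidation state.
Mn is in group 7, so Mn³⁺ is d⁴ (7 − 3 = 4).
Electron filling gives t2g^4 e_g^0.
The orbital stabilization is -1.6Δ_oct = -1.6 × 36575 = -58520 cm⁻¹.
Relative to high-spin t2g^3 e_g^1 (0 paired), the low-spin configuration has 1 additional pair, contributing +1 × 25270 = +25270 cm⁻¹.
Combining: -58520 + 25270 = -33250 cm⁻¹.

-33250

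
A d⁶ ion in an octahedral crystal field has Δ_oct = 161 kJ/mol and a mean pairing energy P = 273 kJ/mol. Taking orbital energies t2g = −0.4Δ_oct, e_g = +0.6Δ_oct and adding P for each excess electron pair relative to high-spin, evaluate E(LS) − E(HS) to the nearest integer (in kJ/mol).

High-spin: t2g^4 e_g^2, CFSE = -0.4Δ_oct = -64 kJ/mol.
For low-spin the configuration is t2g^6 e_g^0: orbital energy -2.4 × 161 = -386 kJ/mol, and 2 additional pairs relative to high-spin add 546 kJ/mol, giving 160 kJ/mol.
E(LS) − E(HS) = 160 − (-64) = 224 kJ/mol.

224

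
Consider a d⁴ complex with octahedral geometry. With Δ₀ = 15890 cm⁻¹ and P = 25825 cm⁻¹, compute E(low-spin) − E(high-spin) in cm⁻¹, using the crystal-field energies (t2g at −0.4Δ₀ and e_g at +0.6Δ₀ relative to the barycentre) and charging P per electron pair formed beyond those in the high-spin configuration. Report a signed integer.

High-spin: t2g^3 e_g^1, CFSE = -0.6Δ₀ = -9534 cm⁻¹.
Low-spin: t2g^4 e_g^0, orbital CFSE = -1.6Δ₀ = -25424 cm⁻¹; plus 1 excess pair × P = +25825 cm⁻¹; total 401 cm⁻¹.
Thus E(LS) − E(HS) = 9935 cm⁻¹.

9935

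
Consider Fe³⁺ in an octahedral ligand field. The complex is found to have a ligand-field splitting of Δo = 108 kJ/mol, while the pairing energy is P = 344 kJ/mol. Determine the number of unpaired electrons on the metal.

5

Fe is in group 8, so Fe³⁺ is d⁵ (8 − 3 = 5).
Δo < P, so pairing is avoided: the ground state is high-spin.
That gives t₂g³ eg².
Unpaired electrons: 5.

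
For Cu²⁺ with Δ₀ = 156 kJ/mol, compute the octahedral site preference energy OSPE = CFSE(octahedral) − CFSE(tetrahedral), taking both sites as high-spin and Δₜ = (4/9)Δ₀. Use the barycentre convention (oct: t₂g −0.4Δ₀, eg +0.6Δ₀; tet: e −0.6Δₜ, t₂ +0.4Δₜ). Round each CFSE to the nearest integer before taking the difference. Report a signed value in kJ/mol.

-66

Cu²⁺: group 11, so d-count = 11 − 2 = 9.
In an octahedral site d⁹ (HS) is t₂g⁶ eg³, giving CFSE(oct) = -0.6Δ₀ = -94 kJ/mol.
Tetrahedral e⁴ t₂⁵ gives -0.4Δₜ = -0.4 × (4/9) × 156 = -28 kJ/mol.
OSPE = -94 − (-28) = -66 kJ/mol.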